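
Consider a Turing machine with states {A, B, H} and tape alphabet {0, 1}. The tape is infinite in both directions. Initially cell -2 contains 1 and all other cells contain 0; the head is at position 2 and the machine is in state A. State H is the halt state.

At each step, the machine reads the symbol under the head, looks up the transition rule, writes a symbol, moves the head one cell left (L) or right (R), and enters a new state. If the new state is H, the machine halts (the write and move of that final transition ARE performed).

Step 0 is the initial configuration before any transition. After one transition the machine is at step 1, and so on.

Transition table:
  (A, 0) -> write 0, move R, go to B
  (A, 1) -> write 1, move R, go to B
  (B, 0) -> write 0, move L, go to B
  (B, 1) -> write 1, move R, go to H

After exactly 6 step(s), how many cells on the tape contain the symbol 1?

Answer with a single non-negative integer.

Answer: 1

Derivation:
Step 1: in state A at pos 2, read 0 -> (A,0)->write 0,move R,goto B. Now: state=B, head=3, tape[-3..4]=01000000 (head:       ^)
Step 2: in state B at pos 3, read 0 -> (B,0)->write 0,move L,goto B. Now: state=B, head=2, tape[-3..4]=01000000 (head:      ^)
Step 3: in state B at pos 2, read 0 -> (B,0)->write 0,move L,goto B. Now: state=B, head=1, tape[-3..4]=01000000 (head:     ^)
Step 4: in state B at pos 1, read 0 -> (B,0)->write 0,move L,goto B. Now: state=B, head=0, tape[-3..4]=01000000 (head:    ^)
Step 5: in state B at pos 0, read 0 -> (B,0)->write 0,move L,goto B. Now: state=B, head=-1, tape[-3..4]=01000000 (head:   ^)
Step 6: in state B at pos -1, read 0 -> (B,0)->write 0,move L,goto B. Now: state=B, head=-2, tape[-3..4]=01000000 (head:  ^)
Cells containing 1 after step 6: {-2} -> 1 cell(s)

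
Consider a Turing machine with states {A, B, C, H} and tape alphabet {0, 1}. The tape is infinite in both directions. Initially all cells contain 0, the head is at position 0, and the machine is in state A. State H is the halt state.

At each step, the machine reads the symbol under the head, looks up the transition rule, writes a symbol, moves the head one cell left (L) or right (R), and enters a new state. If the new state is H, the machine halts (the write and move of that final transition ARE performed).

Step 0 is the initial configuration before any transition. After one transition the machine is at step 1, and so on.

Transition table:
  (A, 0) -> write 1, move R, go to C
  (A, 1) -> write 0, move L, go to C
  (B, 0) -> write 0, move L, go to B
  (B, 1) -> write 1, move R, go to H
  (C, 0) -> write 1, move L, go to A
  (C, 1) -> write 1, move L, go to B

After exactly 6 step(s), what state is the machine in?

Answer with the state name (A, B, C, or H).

Answer: B

Derivation:
Step 1: in state A at pos 0, read 0 -> (A,0)->write 1,move R,goto C. Now: state=C, head=1, tape[-1..2]=0100 (head:   ^)
Step 2: in state C at pos 1, read 0 -> (C,0)->write 1,move L,goto A. Now: state=A, head=0, tape[-1..2]=0110 (head:  ^)
Step 3: in state A at pos 0, read 1 -> (A,1)->write 0,move L,goto C. Now: state=C, head=-1, tape[-2..2]=00010 (head:  ^)
Step 4: in state C at pos -1, read 0 -> (C,0)->write 1,move L,goto A. Now: state=A, head=-2, tape[-3..2]=001010 (head:  ^)
Step 5: in state A at pos -2, read 0 -> (A,0)->write 1,move R,goto C. Now: state=C, head=-1, tape[-3..2]=011010 (head:   ^)
Step 6: in state C at pos -1, read 1 -> (C,1)->write 1,move L,goto B. Now: state=B, head=-2, tape[-3..2]=011010 (head:  ^)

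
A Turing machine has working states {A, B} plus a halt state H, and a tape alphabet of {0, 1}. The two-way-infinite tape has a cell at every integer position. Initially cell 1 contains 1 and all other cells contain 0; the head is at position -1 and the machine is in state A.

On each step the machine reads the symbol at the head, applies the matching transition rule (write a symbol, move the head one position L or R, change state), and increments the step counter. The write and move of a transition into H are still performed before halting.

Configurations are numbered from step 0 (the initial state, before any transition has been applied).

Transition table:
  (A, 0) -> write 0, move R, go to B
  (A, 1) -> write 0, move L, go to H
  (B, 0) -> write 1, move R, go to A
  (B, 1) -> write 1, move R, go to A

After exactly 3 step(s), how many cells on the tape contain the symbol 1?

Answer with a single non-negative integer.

Answer: 1

Derivation:
Step 1: in state A at pos -1, read 0 -> (A,0)->write 0,move R,goto B. Now: state=B, head=0, tape[-2..2]=00010 (head:   ^)
Step 2: in state B at pos 0, read 0 -> (B,0)->write 1,move R,goto A. Now: state=A, head=1, tape[-2..2]=00110 (head:    ^)
Step 3: in state A at pos 1, read 1 -> (A,1)->write 0,move L,goto H. Now: state=H, head=0, tape[-2..2]=00100 (head:   ^)
Cells containing 1 after step 3: {0} -> 1 cell(s)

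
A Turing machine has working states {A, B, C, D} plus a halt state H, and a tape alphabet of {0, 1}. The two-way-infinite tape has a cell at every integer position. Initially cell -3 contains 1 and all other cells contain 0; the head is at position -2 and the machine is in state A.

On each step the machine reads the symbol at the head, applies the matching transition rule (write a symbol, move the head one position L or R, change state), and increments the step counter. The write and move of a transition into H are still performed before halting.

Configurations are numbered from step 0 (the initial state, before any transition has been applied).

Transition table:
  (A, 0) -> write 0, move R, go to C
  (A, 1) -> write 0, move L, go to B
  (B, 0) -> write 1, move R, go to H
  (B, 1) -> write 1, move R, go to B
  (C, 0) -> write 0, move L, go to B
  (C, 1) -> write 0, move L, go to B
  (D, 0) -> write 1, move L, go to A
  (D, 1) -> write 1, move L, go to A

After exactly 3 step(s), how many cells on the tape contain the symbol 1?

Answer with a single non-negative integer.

Step 1: in state A at pos -2, read 0 -> (A,0)->write 0,move R,goto C. Now: state=C, head=-1, tape[-4..0]=01000 (head:    ^)
Step 2: in state C at pos -1, read 0 -> (C,0)->write 0,move L,goto B. Now: state=B, head=-2, tape[-4..0]=01000 (head:   ^)
Step 3: in state B at pos -2, read 0 -> (B,0)->write 1,move R,goto H. Now: state=H, head=-1, tape[-4..0]=01100 (head:    ^)
Cells containing 1 after step 3: {-3, -2} -> 2 cell(s)

Answer: 2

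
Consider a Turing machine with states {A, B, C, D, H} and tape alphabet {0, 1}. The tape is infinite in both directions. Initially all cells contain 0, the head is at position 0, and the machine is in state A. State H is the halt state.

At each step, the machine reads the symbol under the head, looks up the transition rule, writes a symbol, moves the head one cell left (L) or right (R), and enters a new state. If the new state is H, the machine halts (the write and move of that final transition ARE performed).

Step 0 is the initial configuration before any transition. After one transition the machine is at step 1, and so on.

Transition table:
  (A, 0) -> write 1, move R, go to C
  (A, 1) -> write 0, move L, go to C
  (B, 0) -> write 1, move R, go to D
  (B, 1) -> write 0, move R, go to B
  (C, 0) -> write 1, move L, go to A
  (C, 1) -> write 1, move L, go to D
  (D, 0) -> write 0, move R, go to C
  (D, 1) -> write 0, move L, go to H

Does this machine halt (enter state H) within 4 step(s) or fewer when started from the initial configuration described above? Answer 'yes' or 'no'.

Step 1: in state A at pos 0, read 0 -> (A,0)->write 1,move R,goto C. Now: state=C, head=1, tape[-1..2]=0100 (head:   ^)
Step 2: in state C at pos 1, read 0 -> (C,0)->write 1,move L,goto A. Now: state=A, head=0, tape[-1..2]=0110 (head:  ^)
Step 3: in state A at pos 0, read 1 -> (A,1)->write 0,move L,goto C. Now: state=C, head=-1, tape[-2..2]=00010 (head:  ^)
Step 4: in state C at pos -1, read 0 -> (C,0)->write 1,move L,goto A. Now: state=A, head=-2, tape[-3..2]=001010 (head:  ^)
After 4 step(s): state = A (not H) -> not halted within 4 -> no

Answer: no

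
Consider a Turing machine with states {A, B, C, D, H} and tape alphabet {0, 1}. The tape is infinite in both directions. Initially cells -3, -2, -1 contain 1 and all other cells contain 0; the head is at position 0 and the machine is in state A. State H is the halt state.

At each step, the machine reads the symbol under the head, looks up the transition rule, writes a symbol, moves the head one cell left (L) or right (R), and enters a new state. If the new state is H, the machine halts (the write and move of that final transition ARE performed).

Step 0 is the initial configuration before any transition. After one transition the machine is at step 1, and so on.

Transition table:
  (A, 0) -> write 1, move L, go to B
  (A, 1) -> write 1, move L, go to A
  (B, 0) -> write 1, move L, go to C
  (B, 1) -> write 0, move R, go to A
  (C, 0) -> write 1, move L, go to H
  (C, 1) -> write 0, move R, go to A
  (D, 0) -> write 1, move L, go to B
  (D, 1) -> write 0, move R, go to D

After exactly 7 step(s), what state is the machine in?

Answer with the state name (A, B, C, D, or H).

Answer: B

Derivation:
Step 1: in state A at pos 0, read 0 -> (A,0)->write 1,move L,goto B. Now: state=B, head=-1, tape[-4..1]=011110 (head:    ^)
Step 2: in state B at pos -1, read 1 -> (B,1)->write 0,move R,goto A. Now: state=A, head=0, tape[-4..1]=011010 (head:     ^)
Step 3: in state A at pos 0, read 1 -> (A,1)->write 1,move L,goto A. Now: state=A, head=-1, tape[-4..1]=011010 (head:    ^)
Step 4: in state A at pos -1, read 0 -> (A,0)->write 1,move L,goto B. Now: state=B, head=-2, tape[-4..1]=011110 (head:   ^)
Step 5: in state B at pos -2, read 1 -> (B,1)->write 0,move R,goto A. Now: state=A, head=-1, tape[-4..1]=010110 (head:    ^)
Step 6: in state A at pos -1, read 1 -> (A,1)->write 1,move L,goto A. Now: state=A, head=-2, tape[-4..1]=010110 (head:   ^)
Step 7: in state A at pos -2, read 0 -> (A,0)->write 1,move L,goto B. Now: state=B, head=-3, tape[-4..1]=011110 (head:  ^)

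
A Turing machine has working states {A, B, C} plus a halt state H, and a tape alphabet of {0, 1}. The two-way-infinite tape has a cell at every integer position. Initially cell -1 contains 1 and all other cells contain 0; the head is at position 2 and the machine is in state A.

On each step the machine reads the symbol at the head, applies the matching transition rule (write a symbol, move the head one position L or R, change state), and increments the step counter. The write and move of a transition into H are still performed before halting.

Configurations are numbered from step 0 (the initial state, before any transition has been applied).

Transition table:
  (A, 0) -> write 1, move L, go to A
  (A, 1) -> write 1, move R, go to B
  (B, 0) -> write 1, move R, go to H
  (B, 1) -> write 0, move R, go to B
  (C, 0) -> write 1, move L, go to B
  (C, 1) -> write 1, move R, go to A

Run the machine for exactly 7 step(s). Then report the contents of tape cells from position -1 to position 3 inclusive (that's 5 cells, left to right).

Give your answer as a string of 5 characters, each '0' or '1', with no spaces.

Step 1: in state A at pos 2, read 0 -> (A,0)->write 1,move L,goto A. Now: state=A, head=1, tape[-2..3]=010010 (head:    ^)
Step 2: in state A at pos 1, read 0 -> (A,0)->write 1,move L,goto A. Now: state=A, head=0, tape[-2..3]=010110 (head:   ^)
Step 3: in state A at pos 0, read 0 -> (A,0)->write 1,move L,goto A. Now: state=A, head=-1, tape[-2..3]=011110 (head:  ^)
Step 4: in state A at pos -1, read 1 -> (A,1)->write 1,move R,goto B. Now: state=B, head=0, tape[-2..3]=011110 (head:   ^)
Step 5: in state B at pos 0, read 1 -> (B,1)->write 0,move R,goto B. Now: state=B, head=1, tape[-2..3]=010110 (head:    ^)
Step 6: in state B at pos 1, read 1 -> (B,1)->write 0,move R,goto B. Now: state=B, head=2, tape[-2..3]=010010 (head:     ^)
Step 7: in state B at pos 2, read 1 -> (B,1)->write 0,move R,goto B. Now: state=B, head=3, tape[-2..4]=0100000 (head:      ^)

Answer: 10000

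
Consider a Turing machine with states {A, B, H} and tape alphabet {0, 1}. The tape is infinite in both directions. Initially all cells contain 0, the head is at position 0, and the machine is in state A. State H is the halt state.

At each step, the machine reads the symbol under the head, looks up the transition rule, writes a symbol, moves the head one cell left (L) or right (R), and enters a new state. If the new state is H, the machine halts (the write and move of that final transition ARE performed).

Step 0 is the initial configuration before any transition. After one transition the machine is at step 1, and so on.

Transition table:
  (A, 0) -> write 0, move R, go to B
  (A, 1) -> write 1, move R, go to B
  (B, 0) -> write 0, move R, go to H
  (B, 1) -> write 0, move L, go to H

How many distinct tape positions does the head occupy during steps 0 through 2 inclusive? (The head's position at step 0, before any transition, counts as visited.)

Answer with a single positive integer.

Answer: 3

Derivation:
Step 1: in state A at pos 0, read 0 -> (A,0)->write 0,move R,goto B. Now: state=B, head=1, tape[-1..2]=0000 (head:   ^)
Step 2: in state B at pos 1, read 0 -> (B,0)->write 0,move R,goto H. Now: state=H, head=2, tape[-1..3]=00000 (head:    ^)
Head positions at steps 0..2: starting at 0, distinct positions visited = {0, 1, 2} -> 3 position(s)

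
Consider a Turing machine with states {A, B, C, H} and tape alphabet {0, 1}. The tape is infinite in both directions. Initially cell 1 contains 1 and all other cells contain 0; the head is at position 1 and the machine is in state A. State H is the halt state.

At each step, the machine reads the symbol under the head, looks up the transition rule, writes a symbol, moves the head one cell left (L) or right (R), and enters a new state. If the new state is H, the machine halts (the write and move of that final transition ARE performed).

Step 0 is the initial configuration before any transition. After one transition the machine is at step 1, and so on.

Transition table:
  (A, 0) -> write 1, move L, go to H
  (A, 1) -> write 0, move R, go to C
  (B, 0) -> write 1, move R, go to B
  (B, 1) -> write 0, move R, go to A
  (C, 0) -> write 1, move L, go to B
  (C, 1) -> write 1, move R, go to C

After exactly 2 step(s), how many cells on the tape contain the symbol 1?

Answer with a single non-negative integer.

Answer: 1

Derivation:
Step 1: in state A at pos 1, read 1 -> (A,1)->write 0,move R,goto C. Now: state=C, head=2, tape[0..3]=0000 (head:   ^)
Step 2: in state C at pos 2, read 0 -> (C,0)->write 1,move L,goto B. Now: state=B, head=1, tape[0..3]=0010 (head:  ^)
Cells containing 1 after step 2: {2} -> 1 cell(s)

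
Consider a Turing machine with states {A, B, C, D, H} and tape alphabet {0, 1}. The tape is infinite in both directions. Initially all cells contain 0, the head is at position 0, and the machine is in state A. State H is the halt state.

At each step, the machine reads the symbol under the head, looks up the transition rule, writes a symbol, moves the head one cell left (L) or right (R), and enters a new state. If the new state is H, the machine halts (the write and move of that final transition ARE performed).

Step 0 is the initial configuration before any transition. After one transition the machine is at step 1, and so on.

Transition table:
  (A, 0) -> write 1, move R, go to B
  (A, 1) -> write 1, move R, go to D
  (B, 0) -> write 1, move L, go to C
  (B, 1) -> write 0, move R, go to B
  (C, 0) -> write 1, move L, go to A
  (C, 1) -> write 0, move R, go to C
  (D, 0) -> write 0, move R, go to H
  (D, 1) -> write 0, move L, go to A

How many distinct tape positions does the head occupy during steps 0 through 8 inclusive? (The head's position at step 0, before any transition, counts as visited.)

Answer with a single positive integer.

Answer: 4

Derivation:
Step 1: in state A at pos 0, read 0 -> (A,0)->write 1,move R,goto B. Now: state=B, head=1, tape[-1..2]=0100 (head:   ^)
Step 2: in state B at pos 1, read 0 -> (B,0)->write 1,move L,goto C. Now: state=C, head=0, tape[-1..2]=0110 (head:  ^)
Step 3: in state C at pos 0, read 1 -> (C,1)->write 0,move R,goto C. Now: state=C, head=1, tape[-1..2]=0010 (head:   ^)
Step 4: in state C at pos 1, read 1 -> (C,1)->write 0,move R,goto C. Now: state=C, head=2, tape[-1..3]=00000 (head:    ^)
Step 5: in state C at pos 2, read 0 -> (C,0)->write 1,move L,goto A. Now: state=A, head=1, tape[-1..3]=00010 (head:   ^)
Step 6: in state A at pos 1, read 0 -> (A,0)->write 1,move R,goto B. Now: state=B, head=2, tape[-1..3]=00110 (head:    ^)
Step 7: in state B at pos 2, read 1 -> (B,1)->write 0,move R,goto B. Now: state=B, head=3, tape[-1..4]=001000 (head:     ^)
Step 8: in state B at pos 3, read 0 -> (B,0)->write 1,move L,goto C. Now: state=C, head=2, tape[-1..4]=001010 (head:    ^)
Head positions at steps 0..8: starting at 0, distinct positions visited = {0, 1, 2, 3} -> 4 position(s)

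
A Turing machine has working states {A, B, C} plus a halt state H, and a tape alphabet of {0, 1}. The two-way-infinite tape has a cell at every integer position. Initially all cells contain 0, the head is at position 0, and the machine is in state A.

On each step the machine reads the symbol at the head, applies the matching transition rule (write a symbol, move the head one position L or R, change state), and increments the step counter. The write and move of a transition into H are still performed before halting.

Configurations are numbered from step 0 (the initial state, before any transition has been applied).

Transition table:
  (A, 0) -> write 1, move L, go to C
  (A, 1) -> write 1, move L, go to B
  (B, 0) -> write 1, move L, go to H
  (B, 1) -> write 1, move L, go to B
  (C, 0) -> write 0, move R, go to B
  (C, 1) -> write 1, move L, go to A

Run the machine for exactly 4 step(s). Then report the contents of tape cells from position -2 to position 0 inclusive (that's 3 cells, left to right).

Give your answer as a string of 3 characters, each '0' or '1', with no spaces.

Step 1: in state A at pos 0, read 0 -> (A,0)->write 1,move L,goto C. Now: state=C, head=-1, tape[-2..1]=0010 (head:  ^)
Step 2: in state C at pos -1, read 0 -> (C,0)->write 0,move R,goto B. Now: state=B, head=0, tape[-2..1]=0010 (head:   ^)
Step 3: in state B at pos 0, read 1 -> (B,1)->write 1,move L,goto B. Now: state=B, head=-1, tape[-2..1]=0010 (head:  ^)
Step 4: in state B at pos -1, read 0 -> (B,0)->write 1,move L,goto H. Now: state=H, head=-2, tape[-3..1]=00110 (head:  ^)

Answer: 011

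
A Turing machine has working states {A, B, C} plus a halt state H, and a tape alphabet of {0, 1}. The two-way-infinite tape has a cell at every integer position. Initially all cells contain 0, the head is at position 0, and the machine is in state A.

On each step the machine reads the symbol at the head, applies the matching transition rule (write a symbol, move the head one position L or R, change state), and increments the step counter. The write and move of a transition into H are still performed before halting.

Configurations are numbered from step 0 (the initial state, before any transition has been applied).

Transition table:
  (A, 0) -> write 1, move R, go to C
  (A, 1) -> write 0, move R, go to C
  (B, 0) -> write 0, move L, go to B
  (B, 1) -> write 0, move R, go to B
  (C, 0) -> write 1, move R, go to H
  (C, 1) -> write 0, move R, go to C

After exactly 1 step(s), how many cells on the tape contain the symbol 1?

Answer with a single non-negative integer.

Answer: 1

Derivation:
Step 1: in state A at pos 0, read 0 -> (A,0)->write 1,move R,goto C. Now: state=C, head=1, tape[-1..2]=0100 (head:   ^)
Cells containing 1 after step 1: {0} -> 1 cell(s)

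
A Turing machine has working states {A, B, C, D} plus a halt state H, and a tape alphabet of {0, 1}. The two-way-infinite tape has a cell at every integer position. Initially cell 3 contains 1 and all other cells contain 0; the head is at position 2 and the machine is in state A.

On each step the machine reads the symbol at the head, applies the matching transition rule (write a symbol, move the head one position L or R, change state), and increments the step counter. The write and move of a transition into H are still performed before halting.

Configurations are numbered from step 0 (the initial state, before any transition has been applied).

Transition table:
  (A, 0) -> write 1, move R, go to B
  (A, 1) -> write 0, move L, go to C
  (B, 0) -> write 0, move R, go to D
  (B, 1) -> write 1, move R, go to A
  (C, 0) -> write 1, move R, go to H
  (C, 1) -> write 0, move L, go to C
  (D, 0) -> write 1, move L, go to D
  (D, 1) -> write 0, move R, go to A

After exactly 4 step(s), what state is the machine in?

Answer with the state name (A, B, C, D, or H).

Answer: D

Derivation:
Step 1: in state A at pos 2, read 0 -> (A,0)->write 1,move R,goto B. Now: state=B, head=3, tape[1..4]=0110 (head:   ^)
Step 2: in state B at pos 3, read 1 -> (B,1)->write 1,move R,goto A. Now: state=A, head=4, tape[1..5]=01100 (head:    ^)
Step 3: in state A at pos 4, read 0 -> (A,0)->write 1,move R,goto B. Now: state=B, head=5, tape[1..6]=011100 (head:     ^)
Step 4: in state B at pos 5, read 0 -> (B,0)->write 0,move R,goto D. Now: state=D, head=6, tape[1..7]=0111000 (head:      ^)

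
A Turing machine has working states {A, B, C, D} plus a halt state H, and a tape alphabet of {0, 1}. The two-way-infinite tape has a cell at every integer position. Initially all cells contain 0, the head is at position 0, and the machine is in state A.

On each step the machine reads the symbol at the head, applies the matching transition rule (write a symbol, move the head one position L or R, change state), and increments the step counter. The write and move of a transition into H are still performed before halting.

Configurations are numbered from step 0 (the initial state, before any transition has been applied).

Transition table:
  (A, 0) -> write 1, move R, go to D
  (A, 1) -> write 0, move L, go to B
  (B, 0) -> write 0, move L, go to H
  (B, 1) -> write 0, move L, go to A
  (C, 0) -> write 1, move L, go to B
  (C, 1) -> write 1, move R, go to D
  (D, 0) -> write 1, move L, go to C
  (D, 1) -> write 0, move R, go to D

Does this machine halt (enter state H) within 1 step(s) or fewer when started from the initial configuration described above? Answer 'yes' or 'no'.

Answer: no

Derivation:
Step 1: in state A at pos 0, read 0 -> (A,0)->write 1,move R,goto D. Now: state=D, head=1, tape[-1..2]=0100 (head:   ^)
After 1 step(s): state = D (not H) -> not halted within 1 -> no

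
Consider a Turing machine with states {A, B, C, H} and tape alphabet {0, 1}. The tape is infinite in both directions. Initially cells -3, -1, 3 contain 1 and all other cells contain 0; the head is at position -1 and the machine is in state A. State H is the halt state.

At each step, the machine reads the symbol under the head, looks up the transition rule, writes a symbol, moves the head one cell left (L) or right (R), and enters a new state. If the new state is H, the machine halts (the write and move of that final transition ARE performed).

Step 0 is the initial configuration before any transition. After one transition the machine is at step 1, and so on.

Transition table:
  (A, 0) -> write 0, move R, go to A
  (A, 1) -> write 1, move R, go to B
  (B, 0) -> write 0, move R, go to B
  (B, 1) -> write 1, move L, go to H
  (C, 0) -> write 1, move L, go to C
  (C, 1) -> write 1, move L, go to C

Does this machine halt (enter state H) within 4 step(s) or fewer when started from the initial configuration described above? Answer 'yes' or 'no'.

Answer: no

Derivation:
Step 1: in state A at pos -1, read 1 -> (A,1)->write 1,move R,goto B. Now: state=B, head=0, tape[-4..4]=010100010 (head:     ^)
Step 2: in state B at pos 0, read 0 -> (B,0)->write 0,move R,goto B. Now: state=B, head=1, tape[-4..4]=010100010 (head:      ^)
Step 3: in state B at pos 1, read 0 -> (B,0)->write 0,move R,goto B. Now: state=B, head=2, tape[-4..4]=010100010 (head:       ^)
Step 4: in state B at pos 2, read 0 -> (B,0)->write 0,move R,goto B. Now: state=B, head=3, tape[-4..4]=010100010 (head:        ^)
After 4 step(s): state = B (not H) -> not halted within 4 -> no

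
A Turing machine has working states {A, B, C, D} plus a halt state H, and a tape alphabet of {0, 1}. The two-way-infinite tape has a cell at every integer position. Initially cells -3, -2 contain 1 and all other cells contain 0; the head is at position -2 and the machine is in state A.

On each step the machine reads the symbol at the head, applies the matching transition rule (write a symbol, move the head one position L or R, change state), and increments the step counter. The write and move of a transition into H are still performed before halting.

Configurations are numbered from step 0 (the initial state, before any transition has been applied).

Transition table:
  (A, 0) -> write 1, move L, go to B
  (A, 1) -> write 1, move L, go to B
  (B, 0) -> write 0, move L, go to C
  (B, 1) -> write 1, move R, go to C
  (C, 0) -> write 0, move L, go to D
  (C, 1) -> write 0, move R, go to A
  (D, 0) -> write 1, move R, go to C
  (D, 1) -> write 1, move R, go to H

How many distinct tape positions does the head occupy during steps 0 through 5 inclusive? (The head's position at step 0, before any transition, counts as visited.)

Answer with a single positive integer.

Answer: 3

Derivation:
Step 1: in state A at pos -2, read 1 -> (A,1)->write 1,move L,goto B. Now: state=B, head=-3, tape[-4..-1]=0110 (head:  ^)
Step 2: in state B at pos -3, read 1 -> (B,1)->write 1,move R,goto C. Now: state=C, head=-2, tape[-4..-1]=0110 (head:   ^)
Step 3: in state C at pos -2, read 1 -> (C,1)->write 0,move R,goto A. Now: state=A, head=-1, tape[-4..0]=01000 (head:    ^)
Step 4: in state A at pos -1, read 0 -> (A,0)->write 1,move L,goto B. Now: state=B, head=-2, tape[-4..0]=01010 (head:   ^)
Step 5: in state B at pos -2, read 0 -> (B,0)->write 0,move L,goto C. Now: state=C, head=-3, tape[-4..0]=01010 (head:  ^)
Head positions at steps 0..5: starting at -2, distinct positions visited = {-3, -2, -1} -> 3 position(s)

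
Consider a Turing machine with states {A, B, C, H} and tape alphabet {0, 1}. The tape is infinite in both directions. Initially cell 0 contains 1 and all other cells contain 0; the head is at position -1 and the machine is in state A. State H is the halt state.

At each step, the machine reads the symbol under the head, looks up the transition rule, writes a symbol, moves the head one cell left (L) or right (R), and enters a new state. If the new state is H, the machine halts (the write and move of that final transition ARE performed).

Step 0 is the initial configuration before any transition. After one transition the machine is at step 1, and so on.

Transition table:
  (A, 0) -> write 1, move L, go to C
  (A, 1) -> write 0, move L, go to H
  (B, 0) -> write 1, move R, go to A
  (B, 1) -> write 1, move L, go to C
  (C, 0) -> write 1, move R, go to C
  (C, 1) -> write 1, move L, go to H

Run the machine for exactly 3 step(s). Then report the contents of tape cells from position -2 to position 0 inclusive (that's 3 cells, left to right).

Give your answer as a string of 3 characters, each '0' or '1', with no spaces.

Step 1: in state A at pos -1, read 0 -> (A,0)->write 1,move L,goto C. Now: state=C, head=-2, tape[-3..1]=00110 (head:  ^)
Step 2: in state C at pos -2, read 0 -> (C,0)->write 1,move R,goto C. Now: state=C, head=-1, tape[-3..1]=01110 (head:   ^)
Step 3: in state C at pos -1, read 1 -> (C,1)->write 1,move L,goto H. Now: state=H, head=-2, tape[-3..1]=01110 (head:  ^)

Answer: 111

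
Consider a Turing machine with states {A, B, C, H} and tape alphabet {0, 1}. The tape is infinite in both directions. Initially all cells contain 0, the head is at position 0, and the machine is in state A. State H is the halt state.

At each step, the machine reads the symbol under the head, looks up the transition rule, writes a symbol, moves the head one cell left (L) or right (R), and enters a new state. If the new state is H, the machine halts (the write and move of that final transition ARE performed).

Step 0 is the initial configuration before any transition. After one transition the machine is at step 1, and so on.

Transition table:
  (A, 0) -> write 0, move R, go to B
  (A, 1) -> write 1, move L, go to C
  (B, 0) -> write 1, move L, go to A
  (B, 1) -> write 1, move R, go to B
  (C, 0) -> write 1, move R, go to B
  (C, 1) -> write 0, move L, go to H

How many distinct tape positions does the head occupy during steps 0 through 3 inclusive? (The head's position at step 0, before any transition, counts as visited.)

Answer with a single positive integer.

Step 1: in state A at pos 0, read 0 -> (A,0)->write 0,move R,goto B. Now: state=B, head=1, tape[-1..2]=0000 (head:   ^)
Step 2: in state B at pos 1, read 0 -> (B,0)->write 1,move L,goto A. Now: state=A, head=0, tape[-1..2]=0010 (head:  ^)
Step 3: in state A at pos 0, read 0 -> (A,0)->write 0,move R,goto B. Now: state=B, head=1, tape[-1..2]=0010 (head:   ^)
Head positions at steps 0..3: starting at 0, distinct positions visited = {0, 1} -> 2 position(s)

Answer: 2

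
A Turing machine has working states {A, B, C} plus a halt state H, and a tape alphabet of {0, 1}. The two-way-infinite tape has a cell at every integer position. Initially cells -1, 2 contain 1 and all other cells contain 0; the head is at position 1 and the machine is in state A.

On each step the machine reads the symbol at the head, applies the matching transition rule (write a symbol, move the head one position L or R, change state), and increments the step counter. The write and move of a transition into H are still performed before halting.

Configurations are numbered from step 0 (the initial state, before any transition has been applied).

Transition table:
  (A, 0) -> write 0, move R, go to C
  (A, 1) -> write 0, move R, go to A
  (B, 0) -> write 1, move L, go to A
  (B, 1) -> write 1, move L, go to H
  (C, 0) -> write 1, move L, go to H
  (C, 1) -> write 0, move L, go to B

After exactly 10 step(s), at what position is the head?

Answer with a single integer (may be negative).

Step 1: in state A at pos 1, read 0 -> (A,0)->write 0,move R,goto C. Now: state=C, head=2, tape[-2..3]=010010 (head:     ^)
Step 2: in state C at pos 2, read 1 -> (C,1)->write 0,move L,goto B. Now: state=B, head=1, tape[-2..3]=010000 (head:    ^)
Step 3: in state B at pos 1, read 0 -> (B,0)->write 1,move L,goto A. Now: state=A, head=0, tape[-2..3]=010100 (head:   ^)
Step 4: in state A at pos 0, read 0 -> (A,0)->write 0,move R,goto C. Now: state=C, head=1, tape[-2..3]=010100 (head:    ^)
Step 5: in state C at pos 1, read 1 -> (C,1)->write 0,move L,goto B. Now: state=B, head=0, tape[-2..3]=010000 (head:   ^)
Step 6: in state B at pos 0, read 0 -> (B,0)->write 1,move L,goto A. Now: state=A, head=-1, tape[-2..3]=011000 (head:  ^)
Step 7: in state A at pos -1, read 1 -> (A,1)->write 0,move R,goto A. Now: state=A, head=0, tape[-2..3]=001000 (head:   ^)
Step 8: in state A at pos 0, read 1 -> (A,1)->write 0,move R,goto A. Now: state=A, head=1, tape[-2..3]=000000 (head:    ^)
Step 9: in state A at pos 1, read 0 -> (A,0)->write 0,move R,goto C. Now: state=C, head=2, tape[-2..3]=000000 (head:     ^)
Step 10: in state C at pos 2, read 0 -> (C,0)->write 1,move L,goto H. Now: state=H, head=1, tape[-2..3]=000010 (head:    ^)

Answer: 1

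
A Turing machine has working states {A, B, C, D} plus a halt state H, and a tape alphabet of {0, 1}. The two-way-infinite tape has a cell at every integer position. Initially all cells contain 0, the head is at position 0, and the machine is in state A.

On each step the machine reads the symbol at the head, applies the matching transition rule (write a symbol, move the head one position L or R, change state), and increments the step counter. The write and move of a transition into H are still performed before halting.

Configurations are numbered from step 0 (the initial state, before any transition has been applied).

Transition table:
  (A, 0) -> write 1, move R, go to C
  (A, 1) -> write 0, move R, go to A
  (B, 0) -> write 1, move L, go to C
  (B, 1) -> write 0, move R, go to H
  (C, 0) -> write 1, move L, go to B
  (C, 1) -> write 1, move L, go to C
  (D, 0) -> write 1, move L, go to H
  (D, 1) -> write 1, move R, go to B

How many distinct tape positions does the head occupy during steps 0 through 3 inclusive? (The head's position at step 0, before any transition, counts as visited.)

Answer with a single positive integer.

Step 1: in state A at pos 0, read 0 -> (A,0)->write 1,move R,goto C. Now: state=C, head=1, tape[-1..2]=0100 (head:   ^)
Step 2: in state C at pos 1, read 0 -> (C,0)->write 1,move L,goto B. Now: state=B, head=0, tape[-1..2]=0110 (head:  ^)
Step 3: in state B at pos 0, read 1 -> (B,1)->write 0,move R,goto H. Now: state=H, head=1, tape[-1..2]=0010 (head:   ^)
Head positions at steps 0..3: starting at 0, distinct positions visited = {0, 1} -> 2 position(s)

Answer: 2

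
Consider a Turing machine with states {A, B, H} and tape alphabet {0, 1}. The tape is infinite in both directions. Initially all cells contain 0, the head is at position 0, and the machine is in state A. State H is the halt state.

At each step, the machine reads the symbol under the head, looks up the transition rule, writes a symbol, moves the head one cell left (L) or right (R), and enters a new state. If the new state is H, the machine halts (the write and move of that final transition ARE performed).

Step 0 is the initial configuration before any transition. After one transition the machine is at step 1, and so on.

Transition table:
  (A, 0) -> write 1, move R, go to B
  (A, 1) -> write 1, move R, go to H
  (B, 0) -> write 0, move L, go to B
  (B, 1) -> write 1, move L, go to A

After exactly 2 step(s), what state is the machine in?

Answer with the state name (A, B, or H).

Step 1: in state A at pos 0, read 0 -> (A,0)->write 1,move R,goto B. Now: state=B, head=1, tape[-1..2]=0100 (head:   ^)
Step 2: in state B at pos 1, read 0 -> (B,0)->write 0,move L,goto B. Now: state=B, head=0, tape[-1..2]=0100 (head:  ^)

Answer: B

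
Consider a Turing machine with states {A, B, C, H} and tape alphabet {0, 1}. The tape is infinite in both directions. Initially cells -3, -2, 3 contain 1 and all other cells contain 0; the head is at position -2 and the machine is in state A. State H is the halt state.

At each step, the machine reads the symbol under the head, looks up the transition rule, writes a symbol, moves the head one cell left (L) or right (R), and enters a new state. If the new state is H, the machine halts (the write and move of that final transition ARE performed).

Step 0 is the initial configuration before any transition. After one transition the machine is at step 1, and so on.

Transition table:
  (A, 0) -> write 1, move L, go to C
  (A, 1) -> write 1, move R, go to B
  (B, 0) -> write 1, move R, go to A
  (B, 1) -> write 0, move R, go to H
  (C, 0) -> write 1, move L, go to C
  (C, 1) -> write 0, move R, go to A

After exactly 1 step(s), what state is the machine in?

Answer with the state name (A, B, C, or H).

Step 1: in state A at pos -2, read 1 -> (A,1)->write 1,move R,goto B. Now: state=B, head=-1, tape[-4..4]=011000010 (head:    ^)

Answer: B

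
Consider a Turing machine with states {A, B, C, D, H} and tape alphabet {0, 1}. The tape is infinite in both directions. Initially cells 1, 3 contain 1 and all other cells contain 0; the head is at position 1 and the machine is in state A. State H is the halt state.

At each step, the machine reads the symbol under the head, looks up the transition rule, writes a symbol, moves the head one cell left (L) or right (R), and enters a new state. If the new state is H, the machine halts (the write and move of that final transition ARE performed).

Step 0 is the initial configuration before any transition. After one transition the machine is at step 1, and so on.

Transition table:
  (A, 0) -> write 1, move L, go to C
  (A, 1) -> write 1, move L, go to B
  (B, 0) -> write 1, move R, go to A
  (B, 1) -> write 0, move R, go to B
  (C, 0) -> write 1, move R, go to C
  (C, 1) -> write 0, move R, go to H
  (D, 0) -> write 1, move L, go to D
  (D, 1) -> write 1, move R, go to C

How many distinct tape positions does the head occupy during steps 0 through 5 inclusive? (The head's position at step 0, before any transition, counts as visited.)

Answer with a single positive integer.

Step 1: in state A at pos 1, read 1 -> (A,1)->write 1,move L,goto B. Now: state=B, head=0, tape[-1..4]=001010 (head:  ^)
Step 2: in state B at pos 0, read 0 -> (B,0)->write 1,move R,goto A. Now: state=A, head=1, tape[-1..4]=011010 (head:   ^)
Step 3: in state A at pos 1, read 1 -> (A,1)->write 1,move L,goto B. Now: state=B, head=0, tape[-1..4]=011010 (head:  ^)
Step 4: in state B at pos 0, read 1 -> (B,1)->write 0,move R,goto B. Now: state=B, head=1, tape[-1..4]=001010 (head:   ^)
Step 5: in state B at pos 1, read 1 -> (B,1)->write 0,move R,goto B. Now: state=B, head=2, tape[-1..4]=000010 (head:    ^)
Head positions at steps 0..5: starting at 1, distinct positions visited = {0, 1, 2} -> 3 position(s)

Answer: 3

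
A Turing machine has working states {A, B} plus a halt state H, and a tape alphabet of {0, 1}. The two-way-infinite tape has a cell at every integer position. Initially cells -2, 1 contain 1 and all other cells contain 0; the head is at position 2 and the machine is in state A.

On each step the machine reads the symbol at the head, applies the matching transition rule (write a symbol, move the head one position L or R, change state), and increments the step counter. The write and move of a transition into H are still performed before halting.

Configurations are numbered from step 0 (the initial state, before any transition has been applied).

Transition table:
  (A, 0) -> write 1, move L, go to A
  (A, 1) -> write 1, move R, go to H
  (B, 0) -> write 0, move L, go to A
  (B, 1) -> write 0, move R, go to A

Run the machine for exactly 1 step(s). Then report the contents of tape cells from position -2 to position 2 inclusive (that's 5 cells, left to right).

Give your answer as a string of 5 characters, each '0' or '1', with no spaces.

Answer: 10011

Derivation:
Step 1: in state A at pos 2, read 0 -> (A,0)->write 1,move L,goto A. Now: state=A, head=1, tape[-3..3]=0100110 (head:     ^)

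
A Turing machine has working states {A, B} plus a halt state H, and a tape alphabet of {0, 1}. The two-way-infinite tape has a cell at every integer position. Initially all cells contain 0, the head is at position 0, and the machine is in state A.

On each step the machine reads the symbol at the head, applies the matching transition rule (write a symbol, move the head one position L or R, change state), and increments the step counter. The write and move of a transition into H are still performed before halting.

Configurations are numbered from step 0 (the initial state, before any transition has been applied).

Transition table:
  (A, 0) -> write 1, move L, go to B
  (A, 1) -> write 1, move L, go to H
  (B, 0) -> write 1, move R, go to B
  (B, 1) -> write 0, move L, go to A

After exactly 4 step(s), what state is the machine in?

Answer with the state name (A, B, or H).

Step 1: in state A at pos 0, read 0 -> (A,0)->write 1,move L,goto B. Now: state=B, head=-1, tape[-2..1]=0010 (head:  ^)
Step 2: in state B at pos -1, read 0 -> (B,0)->write 1,move R,goto B. Now: state=B, head=0, tape[-2..1]=0110 (head:   ^)
Step 3: in state B at pos 0, read 1 -> (B,1)->write 0,move L,goto A. Now: state=A, head=-1, tape[-2..1]=0100 (head:  ^)
Step 4: in state A at pos -1, read 1 -> (A,1)->write 1,move L,goto H. Now: state=H, head=-2, tape[-3..1]=00100 (head:  ^)

Answer: H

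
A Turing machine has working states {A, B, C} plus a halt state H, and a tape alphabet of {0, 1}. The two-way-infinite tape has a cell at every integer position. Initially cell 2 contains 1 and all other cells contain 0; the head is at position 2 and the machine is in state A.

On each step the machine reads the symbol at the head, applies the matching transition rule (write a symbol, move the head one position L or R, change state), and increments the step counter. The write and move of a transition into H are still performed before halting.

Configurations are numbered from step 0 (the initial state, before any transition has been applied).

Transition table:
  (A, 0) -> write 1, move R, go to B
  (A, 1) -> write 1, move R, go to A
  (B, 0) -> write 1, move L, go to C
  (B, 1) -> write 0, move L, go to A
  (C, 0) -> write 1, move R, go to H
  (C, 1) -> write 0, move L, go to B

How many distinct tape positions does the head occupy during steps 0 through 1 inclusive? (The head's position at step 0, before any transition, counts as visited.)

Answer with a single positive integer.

Answer: 2

Derivation:
Step 1: in state A at pos 2, read 1 -> (A,1)->write 1,move R,goto A. Now: state=A, head=3, tape[1..4]=0100 (head:   ^)
Head positions at steps 0..1: starting at 2, distinct positions visited = {2, 3} -> 2 position(s)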